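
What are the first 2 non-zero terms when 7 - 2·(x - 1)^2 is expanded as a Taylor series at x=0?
4·x + 5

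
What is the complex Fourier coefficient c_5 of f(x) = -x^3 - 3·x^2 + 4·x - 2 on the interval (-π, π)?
Compute the real Fourier coefficients first: a_5 = 12/25, b_5 = 212/125 - 2·π^2/5.
Then c_5 = (a_5 − i·b_5)/2 = 6/25 - 106·i/125 + i·π^2/5.

Final answer: 6/25 - 106·i/125 + i·π^2/5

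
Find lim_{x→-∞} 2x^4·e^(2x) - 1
The product is a 0·∞ indeterminate form at x → -∞.
Rewrite the product as 2x^4 / e^(-2x) (an ∞/∞ form) and apply L'Hôpital, or use the standard hierarchy e^(2|x|) ≫ |x^4| as x → -∞.
The indeterminate product → 0, so the limit = -1.

Final answer: -1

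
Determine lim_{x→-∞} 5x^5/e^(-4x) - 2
The quotient is an ∞/∞ indeterminate form as x → -∞.
Compare growth rates of the dominant terms (exponentials ≫ polynomials ≫ logarithms), or apply L'Hôpital's rule; the quotient → 0.
Adding the constant: 0 - 2 = -2. Limit = -2.

Final answer: -2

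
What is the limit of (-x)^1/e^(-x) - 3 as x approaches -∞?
The quotient is an ∞/∞ indeterminate form as x → -∞.
Compare growth rates of the dominant terms (exponentials ≫ polynomials ≫ logarithms), or apply L'Hôpital's rule; the quotient → 0.
Adding the constant: 0 - 3 = -3. Limit = -3.

Final answer: -3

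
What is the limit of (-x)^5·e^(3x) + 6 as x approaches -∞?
The product is a 0·∞ indeterminate form at x → -∞.
Rewrite the product as (-x)^5 / e^(-3x) (an ∞/∞ form) and apply L'Hôpital, or use the standard hierarchy e^(3|x|) ≫ |(-x)^5| as x → -∞.
The indeterminate product → 0, so the limit = 6.

Final answer: 6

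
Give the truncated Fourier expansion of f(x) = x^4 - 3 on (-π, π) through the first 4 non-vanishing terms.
(48 - 8·π^2)·cos(x) + (-3 + 2·π^2)·cos(2·x) + (16/27 - 8·π^2/9)·cos(3·x) - 3 + π^4/5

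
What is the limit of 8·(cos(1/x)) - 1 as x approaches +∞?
Evaluate the dominant behaviour as x → +∞; each term tends to a finite value or vanishes.
Limit = 7.

Final answer: 7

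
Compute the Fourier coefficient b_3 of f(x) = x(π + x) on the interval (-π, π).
b_3 = (1/π) ∫_{-π}^{π} f(x)·sin(3x) dx.
Evaluate the integral (use parity and integration by parts as needed): b_3 = 2·π/3.

Final answer: 2·π/3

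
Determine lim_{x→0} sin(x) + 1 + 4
Direct substitution at x = 0 gives 5.

Final answer: 5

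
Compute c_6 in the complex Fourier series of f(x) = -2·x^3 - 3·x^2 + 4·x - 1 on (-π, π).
Compute the real Fourier coefficients first: a_6 = -1/3, b_6 = -13/9 + 2·π^2/3.
Then c_6 = (a_6 − i·b_6)/2 = -1/6 - i·π^2/3 + 13·i/18.

Final answer: -1/6 - i·π^2/3 + 13·i/18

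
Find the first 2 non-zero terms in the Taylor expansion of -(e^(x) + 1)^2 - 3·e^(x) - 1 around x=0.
-7·x - 8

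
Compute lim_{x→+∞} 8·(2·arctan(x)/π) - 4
Evaluate the dominant behaviour as x → +∞; each term tends to a finite value or vanishes.
Limit = 4.

Final answer: 4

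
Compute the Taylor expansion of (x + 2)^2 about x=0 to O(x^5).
x^2 + 4·x + 4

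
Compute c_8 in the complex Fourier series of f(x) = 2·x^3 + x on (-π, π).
Compute the real Fourier coefficients first: a_8 = 0, b_8 = -π^2/2 - 13/64.
Then c_8 = (a_8 − i·b_8)/2 = 13·i/128 + i·π^2/4.

Final answer: 13·i/128 + i·π^2/4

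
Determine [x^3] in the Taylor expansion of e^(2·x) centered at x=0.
Expand to order 3: e^(2·x) = 4·x^3/3 + 2·x^2 + 2·x + 1 + O(x^4).
The coefficient of x^3 is 4/3.

Final answer: 4/3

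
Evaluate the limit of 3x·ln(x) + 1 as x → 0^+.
The product is a 0·∞ indeterminate form at x → 0⁺.
Rewrite the product as 3·ln(x) / x^(-1) and apply L'Hôpital, or use the standard hierarchy x^(-1) ≫ |ln x| as x → 0⁺.
The indeterminate product → 0, so the limit = 1.

Final answer: 1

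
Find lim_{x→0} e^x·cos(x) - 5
Direct substitution at x = 0 gives -4.

Final answer: -4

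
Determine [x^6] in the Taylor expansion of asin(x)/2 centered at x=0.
Expand to order 6: asin(x)/2 = 3·x^5/80 + x^3/12 + x/2 + O(x^7).
The coefficient of x^6 is 0.

Final answer: 0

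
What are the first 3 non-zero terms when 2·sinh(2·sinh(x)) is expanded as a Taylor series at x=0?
19·x^5/10 + 10·x^3/3 + 4·x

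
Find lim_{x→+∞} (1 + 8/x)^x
As x → +∞: this is the defining limit (1 + 8/x)^x → e^8.
Limit = e^(8).

Final answer: e^(8)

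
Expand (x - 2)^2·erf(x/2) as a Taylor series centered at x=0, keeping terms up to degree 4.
x^4/(3·√(π)) + 2·x^3/(3·√(π)) - 4·x^2/√(π) + 4·x/√(π)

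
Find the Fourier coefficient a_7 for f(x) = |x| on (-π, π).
a_7 = (1/π) ∫_{-π}^{π} f(x)·cos(7x) dx.
Evaluate the integral (use parity and integration by parts as needed): a_7 = -4/(49·π).

Final answer: -4/(49·π)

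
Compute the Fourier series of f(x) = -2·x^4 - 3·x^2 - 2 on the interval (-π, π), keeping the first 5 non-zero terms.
(-84 + 16·π^2)·cos(x) + (3 - 4·π^2)·cos(2·x) + (4/27 + 16·π^2/9)·cos(3·x) + (-π^2 - 3/8)·cos(4·x) - 2·π^4/5 - π^2 - 2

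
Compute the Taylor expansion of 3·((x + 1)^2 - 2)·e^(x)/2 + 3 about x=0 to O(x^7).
41·x^6/480 + 29·x^5/80 + 19·x^4/16 + 11·x^3/4 + 15·x^2/4 + 3·x/2 + 3/2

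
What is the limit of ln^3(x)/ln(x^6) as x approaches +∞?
This is an ∞/∞ indeterminate form as x → +∞.
Write ln(x^6) = 6·ln(x), reducing the quotient to ln^2(x)/6 → ∞.
Limit = ∞.

Final answer: ∞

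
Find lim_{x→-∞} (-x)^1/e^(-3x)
This is an ∞/∞ indeterminate form as x → -∞.
Compare growth rates of the dominant terms (exponentials ≫ polynomials ≫ logarithms), or apply L'Hôpital's rule; the quotient → 0.
Limit = 0.

Final answer: 0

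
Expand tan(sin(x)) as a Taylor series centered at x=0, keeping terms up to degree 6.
-x^5/40 + x^3/6 + x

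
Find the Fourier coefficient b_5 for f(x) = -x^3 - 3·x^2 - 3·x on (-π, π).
b_5 = (1/π) ∫_{-π}^{π} f(x)·sin(5x) dx.
Evaluate the integral (use parity and integration by parts as needed): b_5 = -2·π^2/5 - 138/125.

Final answer: -2·π^2/5 - 138/125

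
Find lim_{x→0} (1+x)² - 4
Direct substitution at x = 0 gives -3.

Final answer: -3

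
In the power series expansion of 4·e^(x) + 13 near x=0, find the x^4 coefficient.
Expand to order 4: 4·e^(x) + 13 = x^4/6 + 2·x^3/3 + 2·x^2 + 4·x + 17 + O(x^5).
The coefficient of x^4 is 1/6.

Final answer: 1/6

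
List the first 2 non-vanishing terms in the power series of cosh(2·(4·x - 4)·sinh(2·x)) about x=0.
128·x^2 + 1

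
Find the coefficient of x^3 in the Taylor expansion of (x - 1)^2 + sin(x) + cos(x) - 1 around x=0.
Expand to order 3: (x - 1)^2 + sin(x) + cos(x) - 1 = -x^3/6 + x^2/2 - x + 1 + O(x^4).
The coefficient of x^3 is -1/6.

Final answer: -1/6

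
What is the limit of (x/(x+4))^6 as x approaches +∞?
As x → +∞: x/(x+4) = 1/(1 + 4/x) → 1, and the 6th power of a limit-1 base also → 1.
Limit = 1.

Final answer: 1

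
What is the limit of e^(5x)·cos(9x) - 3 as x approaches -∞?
Evaluate the dominant behaviour as x → -∞; each term tends to a finite value or vanishes.
Limit = -3.

Final answer: -3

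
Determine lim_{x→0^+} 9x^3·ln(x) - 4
The product is a 0·∞ indeterminate form at x → 0⁺.
Rewrite the product as 9·ln(x) / x^(-3) and apply L'Hôpital, or use the standard hierarchy x^(-3) ≫ |ln x| as x → 0⁺.
The indeterminate product → 0, so the limit = -4.

Final answer: -4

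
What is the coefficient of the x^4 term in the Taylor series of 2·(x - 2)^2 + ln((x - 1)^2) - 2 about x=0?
Expand to order 4: 2·(x - 2)^2 + ln((x - 1)^2) - 2 = -x^4/2 - 2·x^3/3 + x^2 - 10·x + 6 + O(x^5).
The coefficient of x^4 is -1/2.

Final answer: -1/2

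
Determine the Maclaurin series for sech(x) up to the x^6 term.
-61·x^6/720 + 5·x^4/24 - x^2/2 + 1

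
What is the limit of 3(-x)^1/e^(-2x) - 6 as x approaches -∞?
The quotient is an ∞/∞ indeterminate form as x → -∞.
Compare growth rates of the dominant terms (exponentials ≫ polynomials ≫ logarithms), or apply L'Hôpital's rule; the quotient → 0.
Adding the constant: 0 - 6 = -6. Limit = -6.

Final answer: -6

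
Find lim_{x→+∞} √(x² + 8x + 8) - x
This is an ∞ − ∞ indeterminate form.
Multiply and divide by the conjugate √(x²+8x + 8) + x; the x² terms cancel, leaving (8x + 8)/(√(x²+8x + 8)+x) → 8/2 = 4.
Limit = 4.

Final answer: 4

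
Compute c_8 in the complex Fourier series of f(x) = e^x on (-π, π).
Compute the real Fourier coefficients first: a_8 = (-1 + e^(2·π))·e^(-π)/(65·π), b_8 = (8 - 8·e^(2·π))·e^(-π)/(65·π).
Then c_8 = (a_8 − i·b_8)/2 = -e^(-π)/(130·π) + e^(π)/(130·π) - 4·i·e^(-π)/(65·π) + 4·i·e^(π)/(65·π).

Final answer: -e^(-π)/(130·π) + e^(π)/(130·π) - 4·i·e^(-π)/(65·π) + 4·i·e^(π)/(65·π)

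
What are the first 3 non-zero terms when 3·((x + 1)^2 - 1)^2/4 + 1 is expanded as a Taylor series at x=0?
3·x^3 + 3·x^2 + 1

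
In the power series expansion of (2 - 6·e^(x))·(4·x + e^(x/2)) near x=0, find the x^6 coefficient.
Expand to order 6: (2 - 6·e^(x))·(4·x + e^(x/2)) = -3397·x^6/11520 - 331·x^5/240 - 505·x^4/96 - 46·x^3/3 - 61·x^2/2 - 24·x - 4 + O(x^7).
The coefficient of x^6 is -3397/11520.

Final answer: -3397/11520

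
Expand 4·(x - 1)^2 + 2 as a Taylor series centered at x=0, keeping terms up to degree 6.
4·x^2 - 8·x + 6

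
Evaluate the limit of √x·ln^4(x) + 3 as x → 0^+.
The product is a 0·∞ indeterminate form at x → 0⁺.
Rewrite the product as ln^4(x) / x^(-1/2) and apply L'Hôpital, or use the standard hierarchy x^(-1/2) ≫ |ln x|^4 as x → 0⁺.
The indeterminate product → 0, so the limit = 3.

Final answer: 3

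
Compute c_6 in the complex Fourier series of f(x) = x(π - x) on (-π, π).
Compute the real Fourier coefficients first: a_6 = -1/9, b_6 = -π/3.
Then c_6 = (a_6 − i·b_6)/2 = -1/18 + i·π/6.

Final answer: -1/18 + i·π/6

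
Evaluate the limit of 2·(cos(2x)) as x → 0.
Direct substitution at x = 0 gives 2.

Final answer: 2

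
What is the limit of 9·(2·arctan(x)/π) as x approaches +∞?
Evaluate the dominant behaviour as x → +∞; each term tends to a finite value or vanishes.
Limit = 9.

Final answer: 9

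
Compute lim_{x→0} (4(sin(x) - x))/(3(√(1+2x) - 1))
Both numerator and denominator → 0 as x → 0; this is a 0/0 indeterminate form.
Expand each to leading order near x = 0: numerator ~ -2·x^3/3, denominator ~ 3·x.
The limit of the ratio is 0.

Final answer: 0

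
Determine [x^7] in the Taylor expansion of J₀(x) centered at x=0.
Expand to order 7: J₀(x) = -x^6/2304 + x^4/64 - x^2/4 + 1 + O(x^8).
The coefficient of x^7 is 0.

Final answer: 0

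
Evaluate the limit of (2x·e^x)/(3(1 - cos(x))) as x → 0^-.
Both numerator and denominator → 0 as x → 0^-; this is a 0/0 indeterminate form.
Expand each to leading order near x = 0: numerator ~ 2·x, denominator ~ 3·x^2/2.
The limit of the ratio is -∞.

Final answer: -∞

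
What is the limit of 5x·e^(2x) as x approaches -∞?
This is a 0·∞ indeterminate form at x → -∞.
Rewrite the product as 5x / e^(-2x) (an ∞/∞ form) and apply L'Hôpital, or use the standard hierarchy e^(2|x|) ≫ |x| as x → -∞.
The indeterminate product → 0, so the limit = 0.

Final answer: 0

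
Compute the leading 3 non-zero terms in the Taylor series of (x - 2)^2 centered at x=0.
x^2 - 4·x + 4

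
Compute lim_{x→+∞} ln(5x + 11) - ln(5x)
This is an ∞ − ∞ indeterminate form.
Combine the logarithms: ln(5x+11) − ln(5x) = ln((5x+11)/(5x)) = ln(1 + 11/(5x)) → ln(1) = 0.
Limit = 0.

Final answer: 0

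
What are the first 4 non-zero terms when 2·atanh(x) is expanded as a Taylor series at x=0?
2·x^7/7 + 2·x^5/5 + 2·x^3/3 + 2·x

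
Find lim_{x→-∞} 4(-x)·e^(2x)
This is a 0·∞ indeterminate form at x → -∞.
Rewrite the product as 4(-x) / e^(-2x) (an ∞/∞ form) and apply L'Hôpital, or use the standard hierarchy e^(2|x|) ≫ |(-x)| as x → -∞.
The indeterminate product → 0, so the limit = 0.

Final answer: 0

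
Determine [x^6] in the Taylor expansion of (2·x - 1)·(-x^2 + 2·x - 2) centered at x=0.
Expand to order 6: (2·x - 1)·(-x^2 + 2·x - 2) = -2·x^3 + 5·x^2 - 6·x + 2 + O(x^7).
The coefficient of x^6 is 0.

Final answer: 0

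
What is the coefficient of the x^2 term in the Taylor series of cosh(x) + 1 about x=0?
Expand to order 2: cosh(x) + 1 = x^2/2 + 2 + O(x^3).
The coefficient of x^2 is 1/2.

Final answer: 1/2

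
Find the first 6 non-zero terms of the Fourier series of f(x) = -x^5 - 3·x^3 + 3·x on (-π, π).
(-198 - 2·π^4 + 34·π^2)·sin(x) + (-2·π^2 + π^4)·sin(2·x) + (-2·π^4/3 - 14·π^2/27 + 190/81)·sin(3·x) + (-117/64 + 7·π^2/8 + π^4/2)·sin(4·x) + (-2·π^4/5 - 22·π^2/25 + 882/625)·sin(5·x) + (-92/81 + 22·π^2/27 + π^4/3)·sin(6·x)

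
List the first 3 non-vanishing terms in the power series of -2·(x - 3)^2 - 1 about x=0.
-2·x^2 + 12·x - 19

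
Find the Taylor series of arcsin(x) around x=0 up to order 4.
x^3/6 + x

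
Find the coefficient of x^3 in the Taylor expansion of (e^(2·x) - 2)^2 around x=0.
Expand to order 3: (e^(2·x) - 2)^2 = 16·x^3/3 - 4·x + 1 + O(x^4).
The coefficient of x^3 is 16/3.

Final answer: 16/3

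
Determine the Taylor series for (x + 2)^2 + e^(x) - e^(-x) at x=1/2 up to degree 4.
(-4 + 4·e + 25·e^(1/2))·e^(-1/2)/4 + (1 + e + 5·e^(1/2))·e^(-1/2)·(x - 1/2) + (-1 + e + 2·e^(1/2))·e^(-1/2)·(x - 1/2)^2/2 + (1 + e)·e^(-1/2)·(x - 1/2)^3/6 + (-1 + e)·e^(-1/2)·(x - 1/2)^4/24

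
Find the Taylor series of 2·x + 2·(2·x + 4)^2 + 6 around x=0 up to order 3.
8·x^2 + 34·x + 38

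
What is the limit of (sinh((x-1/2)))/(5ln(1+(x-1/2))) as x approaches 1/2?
Both numerator and denominator → 0 as x → 1/2; this is a 0/0 indeterminate form.
Expand each to leading order near x = 1/2: numerator ~ (x - 1/2), denominator ~ 5·(x - 1/2).
The limit of the ratio is 1/5.

Final answer: 1/5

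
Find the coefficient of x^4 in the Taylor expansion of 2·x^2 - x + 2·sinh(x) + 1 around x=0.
Expand to order 4: 2·x^2 - x + 2·sinh(x) + 1 = x^3/3 + 2·x^2 + x + 1 + O(x^5).
The coefficient of x^4 is 0.

Final answer: 0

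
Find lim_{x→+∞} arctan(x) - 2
Evaluate the dominant behaviour as x → +∞; each term tends to a finite value or vanishes.
Limit = -2 + π/2.

Final answer: -2 + π/2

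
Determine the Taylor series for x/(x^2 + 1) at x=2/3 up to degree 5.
6/13 + 45·(x - 2/3)/169 - 1242·(x - 2/3)^2/2197 + 9639·(x - 2/3)^3/28561 + 29646·(x - 2/3)^4/371293 - 1483515·(x - 2/3)^5/4826809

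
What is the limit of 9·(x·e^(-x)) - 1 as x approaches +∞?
Evaluate the dominant behaviour as x → +∞; each term tends to a finite value or vanishes.
Limit = -1.

Final answer: -1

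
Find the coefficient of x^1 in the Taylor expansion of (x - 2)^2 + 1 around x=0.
Expand to order 1: (x - 2)^2 + 1 = 5 - 4·x + O(x^2).
The coefficient of x^1 is -4.

Final answer: -4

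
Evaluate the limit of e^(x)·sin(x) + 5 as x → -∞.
Evaluate the dominant behaviour as x → -∞; each term tends to a finite value or vanishes.
Limit = 5.

Final answer: 5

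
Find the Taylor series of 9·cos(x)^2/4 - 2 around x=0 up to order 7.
-x^6/10 + 3·x^4/4 - 9·x^2/4 + 1/4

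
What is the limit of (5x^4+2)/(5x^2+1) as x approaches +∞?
This is an ∞/∞ indeterminate form as x → +∞.
Divide numerator and denominator by x^4 and let the lower-order terms vanish; the numerator's degree 4 exceeds the denominator's degree 2, so the quotient diverges.
Limit = ∞.

Final answer: ∞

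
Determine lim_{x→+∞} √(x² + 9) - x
This is an ∞ − ∞ indeterminate form.
Multiply and divide by the conjugate √(x²+9) + x; the x² terms cancel, leaving 9/(√(x²+9)+x) → 0.
Limit = 0.

Final answer: 0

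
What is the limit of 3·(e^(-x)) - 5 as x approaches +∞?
Evaluate the dominant behaviour as x → +∞; each term tends to a finite value or vanishes.
Limit = -5.

Final answer: -5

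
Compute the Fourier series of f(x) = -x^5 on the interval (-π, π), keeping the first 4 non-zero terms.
(-240 - 2·π^4 + 40·π^2)·sin(x) + (-5·π^2 + 15/2 + π^4)·sin(2·x) + (-2·π^4/3 - 80/81 + 40·π^2/27)·sin(3·x) + (-5·π^2/8 + 15/64 + π^4/2)·sin(4·x)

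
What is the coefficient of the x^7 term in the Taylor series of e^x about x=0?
Expand to order 7: e^x = x^7/5040 + x^6/720 + x^5/120 + x^4/24 + x^3/6 + x^2/2 + x + 1 + O(x^8).
The coefficient of x^7 is 1/5040.

Final answer: 1/5040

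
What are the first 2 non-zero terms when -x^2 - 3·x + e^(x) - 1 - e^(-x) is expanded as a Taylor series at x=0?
-x - 1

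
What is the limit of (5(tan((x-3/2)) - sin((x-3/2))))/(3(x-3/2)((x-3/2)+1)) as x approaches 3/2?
Both numerator and denominator → 0 as x → 3/2; this is a 0/0 indeterminate form.
Expand each to leading order near x = 3/2: numerator ~ 5·(x - 3/2)^3/2, denominator ~ 3·(x - 3/2).
The limit of the ratio is 0.

Final answer: 0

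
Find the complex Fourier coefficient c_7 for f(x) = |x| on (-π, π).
Compute the real Fourier coefficients first: a_7 = -4/(49·π), b_7 = 0.
Then c_7 = (a_7 − i·b_7)/2 = -2/(49·π).

Final answer: -2/(49·π)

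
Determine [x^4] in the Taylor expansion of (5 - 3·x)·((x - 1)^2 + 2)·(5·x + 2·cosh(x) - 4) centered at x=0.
Expand to order 4: (5 - 3·x)·((x - 1)^2 + 2)·(5·x + 2·cosh(x) - 4) = -11·x^4/4 + 42·x^3 - 102·x^2 + 113·x - 30 + O(x^5).
The coefficient of x^4 is -11/4.

Final answer: -11/4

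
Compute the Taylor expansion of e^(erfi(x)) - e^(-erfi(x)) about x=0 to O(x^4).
x^3·(8/(3·π^(3/2)) + 4/(3·√(π))) + 4·x/√(π)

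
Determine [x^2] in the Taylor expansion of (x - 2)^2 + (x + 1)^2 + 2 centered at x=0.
Expand to order 2: (x - 2)^2 + (x + 1)^2 + 2 = 2·x^2 - 2·x + 7 + O(x^3).
The coefficient of x^2 is 2.

Final answer: 2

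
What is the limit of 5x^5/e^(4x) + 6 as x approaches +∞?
The quotient is an ∞/∞ indeterminate form as x → +∞.
The exponential denominator e^(4x) dominates the polynomial numerator (e^x ≫ x^5 as x → ∞), so the quotient → 0.
Adding the constant: 0 + 6 = 6. Limit = 6.

Final answer: 6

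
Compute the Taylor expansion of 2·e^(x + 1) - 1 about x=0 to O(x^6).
e·x^5/60 + e·x^4/12 + e·x^3/3 + e·x^2 + 2·e·x - 1 + 2·e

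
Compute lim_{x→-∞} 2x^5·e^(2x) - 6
The product is a 0·∞ indeterminate form at x → -∞.
Rewrite the product as 2x^5 / e^(-2x) (an ∞/∞ form) and apply L'Hôpital, or use the standard hierarchy e^(2|x|) ≫ |x^5| as x → -∞.
The indeterminate product → 0, so the limit = -6.

Final answer: -6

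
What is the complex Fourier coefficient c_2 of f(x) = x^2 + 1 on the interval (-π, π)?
Compute the real Fourier coefficients first: a_2 = 1, b_2 = 0.
Then c_2 = (a_2 − i·b_2)/2 = 1/2.

Final answer: 1/2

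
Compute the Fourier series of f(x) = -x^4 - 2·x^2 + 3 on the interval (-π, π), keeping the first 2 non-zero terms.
(-40 + 8·π^2)·cos(x) - π^4/5 - 2·π^2/3 + 3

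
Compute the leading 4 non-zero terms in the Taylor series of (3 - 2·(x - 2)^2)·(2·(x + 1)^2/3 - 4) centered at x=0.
8·x^3/3 + 14·x^2 - 100·x/3 + 50/3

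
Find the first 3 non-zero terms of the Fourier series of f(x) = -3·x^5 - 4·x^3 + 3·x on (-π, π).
(-666 - 6·π^4 + 112·π^2)·sin(x) + (-11·π^2 + 27/2 + 3·π^4)·sin(2·x) + (-2·π^4 + 22/27 + 16·π^2/9)·sin(3·x)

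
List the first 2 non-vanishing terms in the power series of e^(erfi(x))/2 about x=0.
x/√(π) + 1/2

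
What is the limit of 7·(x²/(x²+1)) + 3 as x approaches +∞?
Evaluate the dominant behaviour as x → +∞; each term tends to a finite value or vanishes.
Limit = 10.

Final answer: 10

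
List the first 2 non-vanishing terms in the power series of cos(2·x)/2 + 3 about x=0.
7/2 - x^2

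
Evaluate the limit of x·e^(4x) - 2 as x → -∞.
The product is a 0·∞ indeterminate form at x → -∞.
Rewrite the product as x / e^(-4x) (an ∞/∞ form) and apply L'Hôpital, or use the standard hierarchy e^(4|x|) ≫ |x| as x → -∞.
The indeterminate product → 0, so the limit = -2.

Final answer: -2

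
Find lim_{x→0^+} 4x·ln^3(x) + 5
The product is a 0·∞ indeterminate form at x → 0⁺.
Rewrite the product as 4·ln^3(x) / x^(-1) and apply L'Hôpital, or use the standard hierarchy x^(-1) ≫ |ln x|^3 as x → 0⁺.
The indeterminate product → 0, so the limit = 5.

Final answer: 5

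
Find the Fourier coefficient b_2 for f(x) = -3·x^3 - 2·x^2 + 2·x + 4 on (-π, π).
b_2 = (1/π) ∫_{-π}^{π} f(x)·sin(2x) dx.
Evaluate the integral (use parity and integration by parts as needed): b_2 = -13/2 + 3·π^2.

Final answer: -13/2 + 3·π^2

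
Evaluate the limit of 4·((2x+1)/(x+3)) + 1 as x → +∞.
Evaluate the dominant behaviour as x → +∞; each term tends to a finite value or vanishes.
Limit = 9.

Final answer: 9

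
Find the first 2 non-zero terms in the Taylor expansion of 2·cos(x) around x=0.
2 - x^2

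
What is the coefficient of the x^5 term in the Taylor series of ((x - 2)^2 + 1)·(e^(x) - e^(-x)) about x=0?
Expand to order 5: ((x - 2)^2 + 1)·(e^(x) - e^(-x)) = 5·x^5/12 - 4·x^4/3 + 11·x^3/3 - 8·x^2 + 10·x + O(x^6).
The coefficient of x^5 is 5/12.

Final answer: 5/12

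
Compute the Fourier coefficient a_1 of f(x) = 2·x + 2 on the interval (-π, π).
a_1 = (1/π) ∫_{-π}^{π} f(x)·cos(1x) dx.
Evaluate the integral (use parity and integration by parts as needed): a_1 = 0.

Final answer: 0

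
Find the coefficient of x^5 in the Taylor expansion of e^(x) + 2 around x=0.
Expand to order 5: e^(x) + 2 = x^5/120 + x^4/24 + x^3/6 + x^2/2 + x + 3 + O(x^6).
The coefficient of x^5 is 1/120.

Final answer: 1/120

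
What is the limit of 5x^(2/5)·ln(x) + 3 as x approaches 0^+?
The product is a 0·∞ indeterminate form at x → 0⁺.
Rewrite the product as 5·ln(x) / x^(-2/5) and apply L'Hôpital, or use the standard hierarchy x^(-2/5) ≫ |ln x| as x → 0⁺.
The indeterminate product → 0, so the limit = 3.

Final answer: 3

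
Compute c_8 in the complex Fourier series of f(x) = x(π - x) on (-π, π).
Compute the real Fourier coefficients first: a_8 = -1/16, b_8 = -π/4.
Then c_8 = (a_8 − i·b_8)/2 = -1/32 + i·π/8.

Final answer: -1/32 + i·π/8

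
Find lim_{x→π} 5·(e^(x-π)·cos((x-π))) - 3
Direct substitution at x = π gives 2.

Final answer: 2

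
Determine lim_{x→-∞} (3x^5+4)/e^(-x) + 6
The quotient is an ∞/∞ indeterminate form as x → -∞.
Compare growth rates of the dominant terms (exponentials ≫ polynomials ≫ logarithms), or apply L'Hôpital's rule; the quotient → 0.
Adding the constant: 0 + 6 = 6. Limit = 6.

Final answer: 6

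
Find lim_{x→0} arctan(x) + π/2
Direct substitution at x = 0 gives π/2.

Final answer: π/2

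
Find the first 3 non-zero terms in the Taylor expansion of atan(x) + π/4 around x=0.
-x^3/3 + x + π/4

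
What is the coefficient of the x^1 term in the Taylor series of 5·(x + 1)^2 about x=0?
Expand to order 1: 5·(x + 1)^2 = 10·x + 5 + O(x^2).
The coefficient of x^1 is 10.

Final answer: 10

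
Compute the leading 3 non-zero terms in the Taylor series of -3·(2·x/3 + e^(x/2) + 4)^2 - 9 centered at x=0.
-47·x^2/6 - 35·x - 84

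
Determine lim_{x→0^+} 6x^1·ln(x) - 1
The product is a 0·∞ indeterminate form at x → 0⁺.
Rewrite the product as 6·ln(x) / x^(-1) and apply L'Hôpital, or use the standard hierarchy x^(-1) ≫ |ln x| as x → 0⁺.
The indeterminate product → 0, so the limit = -1.

Final answer: -1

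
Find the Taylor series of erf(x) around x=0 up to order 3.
-2·x^3/(3·√(π)) + 2·x/√(π)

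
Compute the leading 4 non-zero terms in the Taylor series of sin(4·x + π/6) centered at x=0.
-16·√(3)·x^3/3 - 4·x^2 + 2·√(3)·x + 1/2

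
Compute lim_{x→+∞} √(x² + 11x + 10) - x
This is an ∞ − ∞ indeterminate form.
Multiply and divide by the conjugate √(x²+11x + 10) + x; the x² terms cancel, leaving (11x + 10)/(√(x²+11x + 10)+x) → 11/2.
Limit = 11/2.

Final answer: 11/2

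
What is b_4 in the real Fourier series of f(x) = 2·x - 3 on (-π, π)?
b_4 = (1/π) ∫_{-π}^{π} f(x)·sin(4x) dx.
Evaluate the integral (use parity and integration by parts as needed): b_4 = -1.

Final answer: -1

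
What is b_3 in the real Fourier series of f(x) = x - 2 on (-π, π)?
b_3 = (1/π) ∫_{-π}^{π} f(x)·sin(3x) dx.
Evaluate the integral (use parity and integration by parts as needed): b_3 = 2/3.

Final answer: 2/3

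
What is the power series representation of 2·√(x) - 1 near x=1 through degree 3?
1 + (x - 1) - (x - 1)^2/4 + (x - 1)^3/8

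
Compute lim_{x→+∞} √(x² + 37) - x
This is an ∞ − ∞ indeterminate form.
Multiply and divide by the conjugate √(x²+37) + x; the x² terms cancel, leaving 37/(√(x²+37)+x) → 0.
Limit = 0.

Final answer: 0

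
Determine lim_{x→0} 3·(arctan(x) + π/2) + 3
Direct substitution at x = 0 gives 3 + 3·π/2.

Final answer: 3 + 3·π/2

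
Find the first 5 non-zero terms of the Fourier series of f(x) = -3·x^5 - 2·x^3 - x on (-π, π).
(-698 - 6·π^4 + 116·π^2)·sin(x) + (-13·π^2 + 41/2 + 3·π^4)·sin(2·x) + (-2·π^4 - 74/27 + 28·π^2/9)·sin(3·x) + (-7·π^2/8 + 53/64 + 3·π^4/2)·sin(4·x) + (-6·π^4/5 - 274/625 + 4·π^2/25)·sin(5·x)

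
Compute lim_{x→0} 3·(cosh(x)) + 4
Direct substitution at x = 0 gives 7.

Final answer: 7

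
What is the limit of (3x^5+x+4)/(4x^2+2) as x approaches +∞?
This is an ∞/∞ indeterminate form as x → +∞.
Divide numerator and denominator by x^5 and let the lower-order terms vanish; the numerator's degree 5 exceeds the denominator's degree 2, so the quotient diverges.
Limit = ∞.

Final answer: ∞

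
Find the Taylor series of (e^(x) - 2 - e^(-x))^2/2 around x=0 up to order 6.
4·x^6/45 - x^5/30 + 2·x^4/3 - 2·x^3/3 + 2·x^2 - 4·x + 2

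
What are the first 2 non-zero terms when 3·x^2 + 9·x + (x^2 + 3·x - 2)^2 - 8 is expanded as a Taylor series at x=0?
-3·x - 4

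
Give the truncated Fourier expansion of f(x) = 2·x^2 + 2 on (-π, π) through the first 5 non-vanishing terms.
-8·cos(x) + 2·cos(2·x) - 8·cos(3·x)/9 + cos(4·x)/2 + 2 + 2·π^2/3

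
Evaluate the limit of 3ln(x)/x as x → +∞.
This is an ∞/∞ indeterminate form as x → +∞.
The polynomial denominator x dominates the logarithmic numerator (any positive power of x ≫ ln(x) as x → ∞), so the quotient → 0.
Limit = 0.

Final answer: 0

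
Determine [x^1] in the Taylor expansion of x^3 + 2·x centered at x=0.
Expand to order 1: x^3 + 2·x = 2·x + O(x^2).
The coefficient of x^1 is 2.

Final answer: 2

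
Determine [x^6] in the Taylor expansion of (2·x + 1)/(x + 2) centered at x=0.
Expand to order 6: (2·x + 1)/(x + 2) = -3·x^6/128 + 3·x^5/64 - 3·x^4/32 + 3·x^3/16 - 3·x^2/8 + 3·x/4 + 1/2 + O(x^7).
The coefficient of x^6 is -3/128.

Final answer: -3/128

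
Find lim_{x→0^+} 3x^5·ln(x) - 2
The product is a 0·∞ indeterminate form at x → 0⁺.
Rewrite the product as 3·ln(x) / x^(-5) and apply L'Hôpital, or use the standard hierarchy x^(-5) ≫ |ln x| as x → 0⁺.
The indeterminate product → 0, so the limit = -2.

Final answer: -2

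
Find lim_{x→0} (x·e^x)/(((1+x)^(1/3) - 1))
Both numerator and denominator → 0 as x → 0; this is a 0/0 indeterminate form.
Expand each to leading order near x = 0: numerator ~ x, denominator ~ x/3.
The limit of the ratio is 3.

Final answer: 3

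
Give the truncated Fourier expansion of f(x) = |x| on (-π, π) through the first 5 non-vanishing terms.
-4·cos(x)/π - 4·cos(3·x)/(9·π) - 4·cos(5·x)/(25·π) - 4·cos(7·x)/(49·π) + π/2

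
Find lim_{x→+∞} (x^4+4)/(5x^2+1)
This is an ∞/∞ indeterminate form as x → +∞.
Divide numerator and denominator by x^4 and let the lower-order terms vanish; the numerator's degree 4 exceeds the denominator's degree 2, so the quotient diverges.
Limit = ∞.

Final answer: ∞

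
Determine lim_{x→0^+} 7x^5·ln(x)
This is a 0·∞ indeterminate form at x → 0⁺.
Rewrite the product as 7·ln(x) / x^(-5) and apply L'Hôpital, or use the standard hierarchy x^(-5) ≫ |ln x| as x → 0⁺.
The indeterminate product → 0, so the limit = 0.

Final answer: 0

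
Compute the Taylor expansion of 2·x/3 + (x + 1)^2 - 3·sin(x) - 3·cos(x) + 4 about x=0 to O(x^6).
-x^5/40 - x^4/8 + x^3/2 + 5·x^2/2 - x/3 + 2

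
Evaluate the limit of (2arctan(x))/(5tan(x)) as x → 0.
Both numerator and denominator → 0 as x → 0; this is a 0/0 indeterminate form.
Expand each to leading order near x = 0: numerator ~ 2·x, denominator ~ 5·x.
The limit of the ratio is 2/5.

Final answer: 2/5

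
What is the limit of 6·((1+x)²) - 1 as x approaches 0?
Direct substitution at x = 0 gives 5.

Final answer: 5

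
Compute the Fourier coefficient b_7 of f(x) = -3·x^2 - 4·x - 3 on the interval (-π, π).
b_7 = (1/π) ∫_{-π}^{π} f(x)·sin(7x) dx.
Evaluate the integral (use parity and integration by parts as needed): b_7 = -8/7.

Final answer: -8/7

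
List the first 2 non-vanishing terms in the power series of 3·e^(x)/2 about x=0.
3·x/2 + 3/2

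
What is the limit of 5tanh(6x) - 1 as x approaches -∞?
Evaluate the dominant behaviour as x → -∞; each term tends to a finite value or vanishes.
Limit = -6.

Final answer: -6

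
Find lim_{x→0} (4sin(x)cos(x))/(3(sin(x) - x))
Both numerator and denominator → 0 as x → 0; this is a 0/0 indeterminate form.
Expand each to leading order near x = 0: numerator ~ 4·x, denominator ~ -x^3/2.
The limit of the ratio is -∞.

Final answer: -∞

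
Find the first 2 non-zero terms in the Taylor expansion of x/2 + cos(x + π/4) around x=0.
x·(1/2 - √(2)/2) + √(2)/2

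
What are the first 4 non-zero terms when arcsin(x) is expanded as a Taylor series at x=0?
5·x^7/112 + 3·x^5/40 + x^3/6 + x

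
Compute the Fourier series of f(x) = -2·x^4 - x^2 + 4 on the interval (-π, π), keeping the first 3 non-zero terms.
(-92 + 16·π^2)·cos(x) + (5 - 4·π^2)·cos(2·x) - 2·π^4/5 - π^2/3 + 4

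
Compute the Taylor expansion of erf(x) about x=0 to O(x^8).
-x^7/(21·√(π)) + x^5/(5·√(π)) - 2·x^3/(3·√(π)) + 2·x/√(π)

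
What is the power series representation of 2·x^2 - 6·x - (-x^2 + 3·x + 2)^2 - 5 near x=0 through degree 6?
-x^4 + 6·x^3 - 3·x^2 - 18·x - 9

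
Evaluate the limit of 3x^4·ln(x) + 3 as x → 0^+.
The product is a 0·∞ indeterminate form at x → 0⁺.
Rewrite the product as 3·ln(x) / x^(-4) and apply L'Hôpital, or use the standard hierarchy x^(-4) ≫ |ln x| as x → 0⁺.
The indeterminate product → 0, so the limit = 3.

Final answer: 3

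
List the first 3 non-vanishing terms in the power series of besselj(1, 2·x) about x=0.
x^5/12 - x^3/2 + x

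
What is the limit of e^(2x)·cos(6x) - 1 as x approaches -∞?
Evaluate the dominant behaviour as x → -∞; each term tends to a finite value or vanishes.
Limit = -1.

Final answer: -1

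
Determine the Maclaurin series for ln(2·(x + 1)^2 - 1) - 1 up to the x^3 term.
40·x^3/3 - 6·x^2 + 4·x - 1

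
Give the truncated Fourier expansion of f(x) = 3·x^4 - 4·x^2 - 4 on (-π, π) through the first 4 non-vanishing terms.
(160 - 24·π^2)·cos(x) + (-13 + 6·π^2)·cos(2·x) + (32/9 - 8·π^2/3)·cos(3·x) - 4·π^2/3 - 4 + 3·π^4/5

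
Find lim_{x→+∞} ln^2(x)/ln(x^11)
This is an ∞/∞ indeterminate form as x → +∞.
Write ln(x^11) = 11·ln(x), reducing the quotient to ln(x)/11 → ∞.
Limit = ∞.

Final answer: ∞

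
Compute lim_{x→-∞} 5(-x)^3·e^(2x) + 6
The product is a 0·∞ indeterminate form at x → -∞.
Rewrite the product as 5(-x)^3 / e^(-2x) (an ∞/∞ form) and apply L'Hôpital, or use the standard hierarchy e^(2|x|) ≫ |(-x)^3| as x → -∞.
The indeterminate product → 0, so the limit = 6.

Final answer: 6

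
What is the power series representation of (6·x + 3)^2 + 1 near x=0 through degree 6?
36·x^2 + 36·x + 10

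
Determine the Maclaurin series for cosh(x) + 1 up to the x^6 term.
x^6/720 + x^4/24 + x^2/2 + 2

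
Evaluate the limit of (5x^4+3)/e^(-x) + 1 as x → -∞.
The quotient is an ∞/∞ indeterminate form as x → -∞.
Compare growth rates of the dominant terms (exponentials ≫ polynomials ≫ logarithms), or apply L'Hôpital's rule; the quotient → 0.
Adding the constant: 0 + 1 = 1. Limit = 1.

Final answer: 1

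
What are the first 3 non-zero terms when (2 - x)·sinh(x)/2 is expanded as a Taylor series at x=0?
x^3/6 - x^2/2 + x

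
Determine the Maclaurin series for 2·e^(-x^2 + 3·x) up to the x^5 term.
-39·x^5/20 - 5·x^4/4 + 3·x^3 + 7·x^2 + 6·x + 2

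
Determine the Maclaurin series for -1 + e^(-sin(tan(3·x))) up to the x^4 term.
135·x^4/8 - 9·x^3 + 9·x^2/2 - 3·x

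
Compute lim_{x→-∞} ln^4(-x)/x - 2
The quotient is an ∞/∞ indeterminate form as x → -∞.
Compare growth rates of the dominant terms (exponentials ≫ polynomials ≫ logarithms), or apply L'Hôpital's rule; the quotient → 0.
Adding the constant: 0 - 2 = -2. Limit = -2.

Final answer: -2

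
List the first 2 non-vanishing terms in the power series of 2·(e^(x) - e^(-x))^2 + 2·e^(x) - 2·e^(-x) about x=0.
8·x^2 + 4·x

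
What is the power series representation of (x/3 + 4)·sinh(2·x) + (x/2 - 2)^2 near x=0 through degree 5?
16·x^5/15 + 4·x^4/9 + 16·x^3/3 + 11·x^2/12 + 6·x + 4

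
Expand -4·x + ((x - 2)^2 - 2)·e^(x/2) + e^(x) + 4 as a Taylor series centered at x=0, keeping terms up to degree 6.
23·x^6/7680 + 37·x^5/1920 + 17·x^4/192 + 5·x^3/24 - x^2/4 - 6·x + 7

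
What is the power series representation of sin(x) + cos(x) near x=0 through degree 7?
-x^7/5040 - x^6/720 + x^5/120 + x^4/24 - x^3/6 - x^2/2 + x + 1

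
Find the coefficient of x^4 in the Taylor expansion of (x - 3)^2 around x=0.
Expand to order 4: (x - 3)^2 = x^2 - 6·x + 9 + O(x^5).
The coefficient of x^4 is 0.

Final answer: 0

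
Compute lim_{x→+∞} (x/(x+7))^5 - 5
As x → +∞: x/(x+7) = 1/(1 + 7/x) → 1, and the 5th power of a limit-1 base also → 1; with the additive constant, 1 - 5 = -4.
Limit = -4.

Final answer: -4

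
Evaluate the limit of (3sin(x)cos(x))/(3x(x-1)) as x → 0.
Both numerator and denominator → 0 as x → 0; this is a 0/0 indeterminate form.
Expand each to leading order near x = 0: numerator ~ 3·x, denominator ~ -3·x.
The limit of the ratio is -1.

Final answer: -1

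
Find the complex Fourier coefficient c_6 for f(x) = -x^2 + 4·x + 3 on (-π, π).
Compute the real Fourier coefficients first: a_6 = -1/9, b_6 = -4/3.
Then c_6 = (a_6 − i·b_6)/2 = -1/18 + 2·i/3.

Final answer: -1/18 + 2·i/3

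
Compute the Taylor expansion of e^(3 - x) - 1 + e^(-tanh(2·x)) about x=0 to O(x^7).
x^6·(e^(3)/720 + 388/45) + x^5·(4/5 - e^(3)/120) + x^4·(-14/3 + e^(3)/24) + x^3·(4/3 - e^(3)/6) + x^2·(2 + e^(3)/2) + x·(-e^(3) - 2) + e^(3)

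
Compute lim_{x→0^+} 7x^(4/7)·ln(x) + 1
The product is a 0·∞ indeterminate form at x → 0⁺.
Rewrite the product as 7·ln(x) / x^(-4/7) and apply L'Hôpital, or use the standard hierarchy x^(-4/7) ≫ |ln x| as x → 0⁺.
The indeterminate product → 0, so the limit = 1.

Final answer: 1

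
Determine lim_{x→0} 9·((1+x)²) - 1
Direct substitution at x = 0 gives 8.

Final answer: 8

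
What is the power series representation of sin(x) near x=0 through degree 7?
-x^7/5040 + x^5/120 - x^3/6 + x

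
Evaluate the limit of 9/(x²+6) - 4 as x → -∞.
Evaluate the dominant behaviour as x → -∞; each term tends to a finite value or vanishes.
Limit = -4.

Final answer: -4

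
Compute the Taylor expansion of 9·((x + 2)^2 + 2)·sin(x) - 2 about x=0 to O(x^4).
36·x^2 + 54·x - 2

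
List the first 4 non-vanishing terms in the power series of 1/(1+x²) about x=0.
-x^6 + x^4 - x^2 + 1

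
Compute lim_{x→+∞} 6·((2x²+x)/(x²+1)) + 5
Evaluate the dominant behaviour as x → +∞; each term tends to a finite value or vanishes.
Limit = 17.

Final answer: 17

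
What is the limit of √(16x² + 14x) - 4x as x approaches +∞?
As x → +∞: multiply by the conjugate to get (14x)/(√(16x²+14x)+4x); the denominator ~ 8x, so the limit is 14/8 = 7/4.
Limit = 7/4.

Final answer: 7/4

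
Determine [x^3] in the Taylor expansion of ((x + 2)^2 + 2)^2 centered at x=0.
Expand to order 3: ((x + 2)^2 + 2)^2 = 8·x^3 + 28·x^2 + 48·x + 36 + O(x^4).
The coefficient of x^3 is 8.

Final answer: 8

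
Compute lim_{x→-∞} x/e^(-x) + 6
The quotient is an ∞/∞ indeterminate form as x → -∞.
Compare growth rates of the dominant terms (exponentials ≫ polynomials ≫ logarithms), or apply L'Hôpital's rule; the quotient → 0.
Adding the constant: 0 + 6 = 6. Limit = 6.

Final answer: 6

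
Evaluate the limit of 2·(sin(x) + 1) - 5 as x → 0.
Direct substitution at x = 0 gives -3.

Final answer: -3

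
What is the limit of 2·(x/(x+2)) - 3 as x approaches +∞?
Evaluate the dominant behaviour as x → +∞; each term tends to a finite value or vanishes.
Limit = -1.

Final answer: -1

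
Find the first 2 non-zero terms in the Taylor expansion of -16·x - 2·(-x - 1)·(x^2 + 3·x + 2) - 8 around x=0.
-6·x - 4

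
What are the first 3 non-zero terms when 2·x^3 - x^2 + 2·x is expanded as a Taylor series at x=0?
2·x^3 - x^2 + 2·x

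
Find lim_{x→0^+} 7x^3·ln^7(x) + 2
The product is a 0·∞ indeterminate form at x → 0⁺.
Rewrite the product as 7·ln^7(x) / x^(-3) and apply L'Hôpital, or use the standard hierarchy x^(-3) ≫ |ln x|^7 as x → 0⁺.
The indeterminate product → 0, so the limit = 2.

Final answer: 2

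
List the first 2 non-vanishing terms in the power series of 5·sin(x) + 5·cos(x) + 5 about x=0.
5·x + 10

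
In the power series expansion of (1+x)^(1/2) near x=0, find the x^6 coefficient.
Expand to order 6: (1+x)^(1/2) = -21·x^6/1024 + 7·x^5/256 - 5·x^4/128 + x^3/16 - x^2/8 + x/2 + 1 + O(x^7).
The coefficient of x^6 is -21/1024.

Final answer: -21/1024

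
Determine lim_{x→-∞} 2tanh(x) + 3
Evaluate the dominant behaviour as x → -∞; each term tends to a finite value or vanishes.
Limit = 1.

Final answer: 1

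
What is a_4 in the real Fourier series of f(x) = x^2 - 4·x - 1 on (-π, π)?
a_4 = (1/π) ∫_{-π}^{π} f(x)·cos(4x) dx.
Evaluate the integral (use parity and integration by parts as needed): a_4 = 1/4.

Final answer: 1/4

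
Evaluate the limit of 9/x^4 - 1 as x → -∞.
Evaluate the dominant behaviour as x → -∞; each term tends to a finite value or vanishes.
Limit = -1.

Final answer: -1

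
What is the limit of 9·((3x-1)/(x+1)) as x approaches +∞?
Evaluate the dominant behaviour as x → +∞; each term tends to a finite value or vanishes.
Limit = 27.

Final answer: 27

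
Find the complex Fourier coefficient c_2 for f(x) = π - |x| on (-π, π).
Compute the real Fourier coefficients first: a_2 = 0, b_2 = 0.
Then c_2 = (a_2 − i·b_2)/2 = 0.

Final answer: 0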